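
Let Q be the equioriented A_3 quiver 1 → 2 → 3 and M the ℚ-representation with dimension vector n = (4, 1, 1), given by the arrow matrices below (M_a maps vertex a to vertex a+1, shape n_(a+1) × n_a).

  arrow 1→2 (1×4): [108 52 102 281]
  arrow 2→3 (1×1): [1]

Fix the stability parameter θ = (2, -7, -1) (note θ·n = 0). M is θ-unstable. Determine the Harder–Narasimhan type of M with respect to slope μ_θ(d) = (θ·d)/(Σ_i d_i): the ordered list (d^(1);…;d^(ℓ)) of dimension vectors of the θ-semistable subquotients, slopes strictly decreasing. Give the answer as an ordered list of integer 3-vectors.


Interval decomposition of M: I[1,1]^3, I[1,3].
HN type (ℓ=3): μ^(1)=2; μ^(2)=-1; μ^(3)=-5/2

((3, 0, 0); (0, 0, 1); (1, 1, 0))


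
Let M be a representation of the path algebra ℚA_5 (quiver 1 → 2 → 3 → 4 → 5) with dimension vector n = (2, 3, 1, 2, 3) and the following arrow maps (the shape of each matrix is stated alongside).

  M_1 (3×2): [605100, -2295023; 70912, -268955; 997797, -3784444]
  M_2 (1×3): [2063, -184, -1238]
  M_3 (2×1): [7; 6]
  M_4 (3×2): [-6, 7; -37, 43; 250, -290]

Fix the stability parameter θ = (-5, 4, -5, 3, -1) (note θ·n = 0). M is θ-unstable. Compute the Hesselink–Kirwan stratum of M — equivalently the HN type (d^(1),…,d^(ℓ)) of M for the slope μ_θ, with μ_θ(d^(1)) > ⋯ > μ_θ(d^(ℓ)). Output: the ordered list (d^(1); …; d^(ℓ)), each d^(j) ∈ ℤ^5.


Barcode: M ≅ I[1,2], I[1,5], I[2,2], I[4,5], I[5,5]. HN layers by μ_θ (5 steps, strictly decreasing):
  μ^(1)=4; μ^(2)=1; μ^(3)=-1/2; μ^(4)=-1; μ^(5)=-5

((0, 2, 0, 0, 0); (0, 0, 0, 2, 2); (0, 1, 1, 0, 0); (0, 0, 0, 0, 1); (2, 0, 0, 0, 0))


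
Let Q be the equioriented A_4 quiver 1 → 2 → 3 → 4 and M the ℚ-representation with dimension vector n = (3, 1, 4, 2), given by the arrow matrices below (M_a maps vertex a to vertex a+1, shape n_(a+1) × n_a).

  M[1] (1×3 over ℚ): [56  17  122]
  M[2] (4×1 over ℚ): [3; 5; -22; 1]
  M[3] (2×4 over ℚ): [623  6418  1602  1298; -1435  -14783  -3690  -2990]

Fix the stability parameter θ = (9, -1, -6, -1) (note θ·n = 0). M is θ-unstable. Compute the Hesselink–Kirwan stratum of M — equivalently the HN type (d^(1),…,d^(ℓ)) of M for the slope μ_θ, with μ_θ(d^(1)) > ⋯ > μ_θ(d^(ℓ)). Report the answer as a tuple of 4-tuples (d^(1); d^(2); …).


Barcode: M ≅ I[1,1]^2, I[1,4], I[3,3]^2, I[3,4]. HN layers by μ_θ (4 steps, strictly decreasing):
  μ^(1)=9; μ^(2)=1/4; μ^(3)=-1; μ^(4)=-6

((2, 0, 0, 0); (1, 1, 1, 1); (0, 0, 0, 1); (0, 0, 3, 0))


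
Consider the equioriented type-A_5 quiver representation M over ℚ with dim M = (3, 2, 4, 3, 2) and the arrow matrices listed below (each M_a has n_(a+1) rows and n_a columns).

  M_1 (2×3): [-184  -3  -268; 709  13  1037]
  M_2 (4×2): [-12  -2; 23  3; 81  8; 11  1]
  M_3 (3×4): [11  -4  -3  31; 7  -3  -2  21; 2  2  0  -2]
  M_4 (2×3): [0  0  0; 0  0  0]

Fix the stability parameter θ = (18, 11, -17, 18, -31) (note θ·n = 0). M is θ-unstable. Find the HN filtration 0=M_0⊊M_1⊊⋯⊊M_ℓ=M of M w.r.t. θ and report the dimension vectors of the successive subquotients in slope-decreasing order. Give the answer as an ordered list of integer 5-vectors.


Interval decomposition of M: I[1,1], I[1,3], I[1,4], I[3,3], I[3,4], I[4,4], I[5,5]^2.
HN type (ℓ=4): μ^(1)=18; μ^(2)=4; μ^(3)=-17; μ^(4)=-31

((1, 0, 0, 3, 0); (2, 2, 2, 0, 0); (0, 0, 2, 0, 0); (0, 0, 0, 0, 2))


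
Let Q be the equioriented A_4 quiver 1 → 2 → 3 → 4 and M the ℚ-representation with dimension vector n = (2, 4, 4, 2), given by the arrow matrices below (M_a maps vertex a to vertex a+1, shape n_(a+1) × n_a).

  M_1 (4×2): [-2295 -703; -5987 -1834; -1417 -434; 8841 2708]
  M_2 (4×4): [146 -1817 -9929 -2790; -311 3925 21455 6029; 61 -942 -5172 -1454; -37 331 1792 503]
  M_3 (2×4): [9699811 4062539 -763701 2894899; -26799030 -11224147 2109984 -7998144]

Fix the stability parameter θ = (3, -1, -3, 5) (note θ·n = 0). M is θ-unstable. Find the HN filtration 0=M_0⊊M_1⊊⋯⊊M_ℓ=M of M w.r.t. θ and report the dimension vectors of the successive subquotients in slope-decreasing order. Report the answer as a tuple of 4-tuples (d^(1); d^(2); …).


Via rank(M_{q-1}∘⋯∘M_p): M ≅ I[1,4]^2, I[2,3]^2.
μ_θ-semistable layers: μ^(1)=5; μ^(2)=-1/3; μ^(3)=-2

((0, 0, 0, 2); (2, 2, 2, 0); (0, 2, 2, 0))


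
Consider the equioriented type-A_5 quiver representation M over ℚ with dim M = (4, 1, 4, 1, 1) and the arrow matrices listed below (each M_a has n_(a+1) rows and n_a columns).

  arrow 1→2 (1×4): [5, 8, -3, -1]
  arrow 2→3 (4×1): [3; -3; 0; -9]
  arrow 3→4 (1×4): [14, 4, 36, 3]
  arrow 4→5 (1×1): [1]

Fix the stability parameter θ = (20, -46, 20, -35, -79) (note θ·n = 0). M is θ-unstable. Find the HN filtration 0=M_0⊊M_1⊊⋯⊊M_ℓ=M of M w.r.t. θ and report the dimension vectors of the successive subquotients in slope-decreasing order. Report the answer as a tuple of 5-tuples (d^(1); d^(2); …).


Via rank(M_{q-1}∘⋯∘M_p): M ≅ I[1,1]^3, I[1,5], I[3,3]^3.
μ_θ-semistable layers: μ^(1)=20; μ^(2)=-24

((3, 0, 3, 0, 0); (1, 1, 1, 1, 1))


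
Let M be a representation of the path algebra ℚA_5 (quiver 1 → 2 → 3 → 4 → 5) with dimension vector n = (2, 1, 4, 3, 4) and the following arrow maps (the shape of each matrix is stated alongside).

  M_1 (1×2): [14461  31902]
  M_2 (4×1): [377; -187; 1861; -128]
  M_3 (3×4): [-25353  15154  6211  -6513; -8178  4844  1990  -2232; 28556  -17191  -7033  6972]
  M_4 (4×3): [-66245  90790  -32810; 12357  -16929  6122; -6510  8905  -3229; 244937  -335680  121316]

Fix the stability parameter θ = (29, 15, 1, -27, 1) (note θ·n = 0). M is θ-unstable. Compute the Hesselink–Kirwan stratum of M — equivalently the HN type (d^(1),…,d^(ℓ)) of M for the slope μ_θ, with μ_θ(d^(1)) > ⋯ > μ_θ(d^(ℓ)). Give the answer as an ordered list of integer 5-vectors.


Barcode: M ≅ I[1,1], I[1,5], I[3,3], I[3,5]^2, I[5,5]. HN layers by μ_θ (4 steps, strictly decreasing):
  μ^(1)=29; μ^(2)=19/5; μ^(3)=1; μ^(4)=-13

((1, 0, 0, 0, 0); (1, 1, 1, 1, 1); (0, 0, 1, 0, 3); (0, 0, 2, 2, 0))


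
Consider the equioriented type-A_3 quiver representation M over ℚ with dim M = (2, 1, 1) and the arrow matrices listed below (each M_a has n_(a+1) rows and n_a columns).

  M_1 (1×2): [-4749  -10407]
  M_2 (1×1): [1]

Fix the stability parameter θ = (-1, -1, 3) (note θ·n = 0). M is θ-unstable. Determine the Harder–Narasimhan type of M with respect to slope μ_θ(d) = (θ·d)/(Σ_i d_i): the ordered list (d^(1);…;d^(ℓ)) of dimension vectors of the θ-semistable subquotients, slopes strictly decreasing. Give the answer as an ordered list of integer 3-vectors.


Barcode: M ≅ I[1,1], I[1,3]. HN layers by μ_θ (2 steps, strictly decreasing):
  μ^(1)=3; μ^(2)=-1

((0, 0, 1); (2, 1, 0))


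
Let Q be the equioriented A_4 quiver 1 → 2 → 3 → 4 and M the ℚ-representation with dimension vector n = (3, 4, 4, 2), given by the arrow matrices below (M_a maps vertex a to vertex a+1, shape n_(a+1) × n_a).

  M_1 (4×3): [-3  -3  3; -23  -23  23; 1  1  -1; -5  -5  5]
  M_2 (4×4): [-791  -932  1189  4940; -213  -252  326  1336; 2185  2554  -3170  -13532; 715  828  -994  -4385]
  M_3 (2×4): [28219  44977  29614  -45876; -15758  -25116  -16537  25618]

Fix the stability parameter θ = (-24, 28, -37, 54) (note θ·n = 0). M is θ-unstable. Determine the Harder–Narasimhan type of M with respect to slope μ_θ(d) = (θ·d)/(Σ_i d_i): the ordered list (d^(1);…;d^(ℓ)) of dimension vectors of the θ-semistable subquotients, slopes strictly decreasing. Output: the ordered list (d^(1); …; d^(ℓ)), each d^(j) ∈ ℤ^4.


Interval decomposition of M: I[1,1]^2, I[1,4], I[2,3]^2, I[2,4].
HN type (ℓ=3): μ^(1)=54; μ^(2)=-9/2; μ^(3)=-24

((0, 0, 0, 2); (0, 4, 4, 0); (3, 0, 0, 0))


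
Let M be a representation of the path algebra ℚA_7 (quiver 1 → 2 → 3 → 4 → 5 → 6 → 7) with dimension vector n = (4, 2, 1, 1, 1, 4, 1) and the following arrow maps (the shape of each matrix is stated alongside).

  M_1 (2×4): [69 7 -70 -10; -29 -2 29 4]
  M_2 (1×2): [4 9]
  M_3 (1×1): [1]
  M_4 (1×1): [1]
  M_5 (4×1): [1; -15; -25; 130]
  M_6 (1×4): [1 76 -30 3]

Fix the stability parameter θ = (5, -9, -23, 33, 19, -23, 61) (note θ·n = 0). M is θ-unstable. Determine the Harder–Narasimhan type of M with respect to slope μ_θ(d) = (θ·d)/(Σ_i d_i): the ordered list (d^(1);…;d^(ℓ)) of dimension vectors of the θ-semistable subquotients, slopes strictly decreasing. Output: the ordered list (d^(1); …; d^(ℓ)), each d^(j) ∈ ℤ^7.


Via rank(M_{q-1}∘⋯∘M_p): M ≅ I[1,1]^2, I[1,2], I[1,7], I[6,6]^3.
μ_θ-semistable layers: μ^(1)=61; μ^(2)=29/3; μ^(3)=5; μ^(4)=-2; μ^(5)=-9; μ^(6)=-23

((0, 0, 0, 0, 0, 0, 1); (0, 0, 0, 1, 1, 1, 0); (2, 0, 0, 0, 0, 0, 0); (1, 1, 0, 0, 0, 0, 0); (1, 1, 1, 0, 0, 0, 0); (0, 0, 0, 0, 0, 3, 0))


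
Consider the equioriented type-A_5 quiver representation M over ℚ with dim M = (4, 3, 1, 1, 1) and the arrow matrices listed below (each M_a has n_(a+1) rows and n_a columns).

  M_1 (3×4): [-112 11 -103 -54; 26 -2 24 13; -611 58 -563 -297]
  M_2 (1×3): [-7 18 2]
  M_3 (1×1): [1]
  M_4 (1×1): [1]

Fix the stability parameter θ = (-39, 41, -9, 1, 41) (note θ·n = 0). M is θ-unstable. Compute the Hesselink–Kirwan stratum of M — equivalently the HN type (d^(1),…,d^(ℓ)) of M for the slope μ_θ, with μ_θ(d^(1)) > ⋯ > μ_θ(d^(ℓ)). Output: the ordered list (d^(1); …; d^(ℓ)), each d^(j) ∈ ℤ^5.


Barcode: M ≅ I[1,1], I[1,2]^2, I[1,5]. HN layers by μ_θ (3 steps, strictly decreasing):
  μ^(1)=41; μ^(2)=11; μ^(3)=-39

((0, 2, 0, 0, 1); (0, 1, 1, 1, 0); (4, 0, 0, 0, 0))


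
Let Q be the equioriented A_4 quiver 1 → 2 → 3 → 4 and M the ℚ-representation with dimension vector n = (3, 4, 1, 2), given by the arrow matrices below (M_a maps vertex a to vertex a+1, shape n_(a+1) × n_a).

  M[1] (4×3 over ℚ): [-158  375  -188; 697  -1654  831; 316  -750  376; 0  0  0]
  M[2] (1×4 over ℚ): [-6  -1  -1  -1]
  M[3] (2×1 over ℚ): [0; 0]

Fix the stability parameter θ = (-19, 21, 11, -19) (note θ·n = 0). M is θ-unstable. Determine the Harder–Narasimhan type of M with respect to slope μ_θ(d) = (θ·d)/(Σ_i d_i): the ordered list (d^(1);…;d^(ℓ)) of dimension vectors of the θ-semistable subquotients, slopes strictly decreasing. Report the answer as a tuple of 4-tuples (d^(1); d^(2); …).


Interval decomposition of M: I[1,1], I[1,2], I[1,3], I[2,2]^2, I[4,4]^2.
HN type (ℓ=3): μ^(1)=21; μ^(2)=16; μ^(3)=-19

((0, 3, 0, 0); (0, 1, 1, 0); (3, 0, 0, 2))


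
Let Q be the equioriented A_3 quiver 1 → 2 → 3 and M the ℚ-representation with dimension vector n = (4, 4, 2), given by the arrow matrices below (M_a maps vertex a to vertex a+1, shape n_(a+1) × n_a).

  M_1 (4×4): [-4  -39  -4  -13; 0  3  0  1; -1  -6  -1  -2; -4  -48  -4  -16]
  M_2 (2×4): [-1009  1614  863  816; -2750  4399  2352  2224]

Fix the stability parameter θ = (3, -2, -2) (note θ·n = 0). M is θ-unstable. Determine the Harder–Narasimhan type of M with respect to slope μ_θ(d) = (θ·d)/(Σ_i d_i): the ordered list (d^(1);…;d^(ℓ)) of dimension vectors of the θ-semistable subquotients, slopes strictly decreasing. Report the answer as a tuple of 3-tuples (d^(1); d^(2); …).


Barcode: M ≅ I[1,1]^2, I[1,3]^2, I[2,2]^2. HN layers by μ_θ (3 steps, strictly decreasing):
  μ^(1)=3; μ^(2)=-1/3; μ^(3)=-2

((2, 0, 0); (2, 2, 2); (0, 2, 0))


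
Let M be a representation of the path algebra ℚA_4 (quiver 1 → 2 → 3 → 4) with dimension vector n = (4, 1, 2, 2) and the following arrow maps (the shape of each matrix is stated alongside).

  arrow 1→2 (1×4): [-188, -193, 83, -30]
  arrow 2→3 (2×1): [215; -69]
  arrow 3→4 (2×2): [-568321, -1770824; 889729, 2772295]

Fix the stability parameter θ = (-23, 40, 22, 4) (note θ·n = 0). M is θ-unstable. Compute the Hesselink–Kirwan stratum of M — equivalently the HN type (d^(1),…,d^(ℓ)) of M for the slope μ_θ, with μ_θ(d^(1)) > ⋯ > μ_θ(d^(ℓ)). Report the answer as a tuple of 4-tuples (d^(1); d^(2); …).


Via rank(M_{q-1}∘⋯∘M_p): M ≅ I[1,1]^3, I[1,4], I[3,4].
μ_θ-semistable layers: μ^(1)=22; μ^(2)=13; μ^(3)=-23

((0, 1, 1, 1); (0, 0, 1, 1); (4, 0, 0, 0))


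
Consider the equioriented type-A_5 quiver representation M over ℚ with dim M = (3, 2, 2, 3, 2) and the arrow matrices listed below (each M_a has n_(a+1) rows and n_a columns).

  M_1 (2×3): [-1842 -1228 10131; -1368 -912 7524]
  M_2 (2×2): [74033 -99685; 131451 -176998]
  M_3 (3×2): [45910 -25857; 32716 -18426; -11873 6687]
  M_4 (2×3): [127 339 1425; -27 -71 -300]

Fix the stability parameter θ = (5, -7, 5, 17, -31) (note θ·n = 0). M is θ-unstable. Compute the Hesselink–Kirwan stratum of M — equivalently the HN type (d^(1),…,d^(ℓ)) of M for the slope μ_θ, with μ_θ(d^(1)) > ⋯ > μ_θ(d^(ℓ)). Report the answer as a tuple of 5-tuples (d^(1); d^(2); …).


Via rank(M_{q-1}∘⋯∘M_p): M ≅ I[1,1]^2, I[1,5], I[2,5], I[4,4].
μ_θ-semistable layers: μ^(1)=17; μ^(2)=5; μ^(3)=-11/5; μ^(4)=-3; μ^(5)=-7

((0, 0, 0, 1, 0); (2, 0, 0, 0, 0); (1, 1, 1, 1, 1); (0, 0, 1, 1, 1); (0, 1, 0, 0, 0))


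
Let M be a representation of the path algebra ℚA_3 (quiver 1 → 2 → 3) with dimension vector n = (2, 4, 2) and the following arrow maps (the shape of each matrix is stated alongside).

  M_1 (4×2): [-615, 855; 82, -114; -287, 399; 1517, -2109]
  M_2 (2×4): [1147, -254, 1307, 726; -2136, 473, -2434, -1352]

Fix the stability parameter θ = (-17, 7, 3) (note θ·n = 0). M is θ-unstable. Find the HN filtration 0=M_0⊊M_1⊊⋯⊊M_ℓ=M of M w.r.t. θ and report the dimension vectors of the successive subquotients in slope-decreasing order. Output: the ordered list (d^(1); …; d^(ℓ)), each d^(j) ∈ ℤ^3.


Barcode: M ≅ I[1,1], I[1,2], I[2,2], I[2,3]^2. HN layers by μ_θ (3 steps, strictly decreasing):
  μ^(1)=7; μ^(2)=5; μ^(3)=-17

((0, 2, 0); (0, 2, 2); (2, 0, 0))


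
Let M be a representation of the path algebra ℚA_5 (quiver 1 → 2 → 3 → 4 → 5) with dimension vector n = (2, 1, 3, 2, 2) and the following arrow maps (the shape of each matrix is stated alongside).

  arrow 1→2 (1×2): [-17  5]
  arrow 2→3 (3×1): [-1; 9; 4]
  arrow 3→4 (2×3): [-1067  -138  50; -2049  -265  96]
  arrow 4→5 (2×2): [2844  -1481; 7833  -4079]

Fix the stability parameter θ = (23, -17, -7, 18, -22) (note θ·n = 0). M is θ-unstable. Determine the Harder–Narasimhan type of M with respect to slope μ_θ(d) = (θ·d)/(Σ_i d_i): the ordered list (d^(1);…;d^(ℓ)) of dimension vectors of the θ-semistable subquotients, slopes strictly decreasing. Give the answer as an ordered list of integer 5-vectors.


Barcode: M ≅ I[1,1], I[1,5], I[3,3], I[3,5]. HN layers by μ_θ (4 steps, strictly decreasing):
  μ^(1)=23; μ^(2)=-1; μ^(3)=-2; μ^(4)=-7

((1, 0, 0, 0, 0); (1, 1, 1, 1, 1); (0, 0, 0, 1, 1); (0, 0, 2, 0, 0))


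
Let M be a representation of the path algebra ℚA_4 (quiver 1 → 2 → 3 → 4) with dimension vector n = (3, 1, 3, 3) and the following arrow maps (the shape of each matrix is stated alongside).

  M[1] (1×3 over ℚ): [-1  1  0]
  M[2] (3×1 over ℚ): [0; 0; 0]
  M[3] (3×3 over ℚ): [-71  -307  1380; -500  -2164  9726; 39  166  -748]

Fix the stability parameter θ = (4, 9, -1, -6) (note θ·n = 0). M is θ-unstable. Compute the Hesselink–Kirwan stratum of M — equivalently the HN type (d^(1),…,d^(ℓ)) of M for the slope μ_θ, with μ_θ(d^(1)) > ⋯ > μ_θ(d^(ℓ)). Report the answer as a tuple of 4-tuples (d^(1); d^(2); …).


Barcode: M ≅ I[1,1]^2, I[1,2], I[3,4]^3. HN layers by μ_θ (3 steps, strictly decreasing):
  μ^(1)=9; μ^(2)=4; μ^(3)=-7/2

((0, 1, 0, 0); (3, 0, 0, 0); (0, 0, 3, 3))


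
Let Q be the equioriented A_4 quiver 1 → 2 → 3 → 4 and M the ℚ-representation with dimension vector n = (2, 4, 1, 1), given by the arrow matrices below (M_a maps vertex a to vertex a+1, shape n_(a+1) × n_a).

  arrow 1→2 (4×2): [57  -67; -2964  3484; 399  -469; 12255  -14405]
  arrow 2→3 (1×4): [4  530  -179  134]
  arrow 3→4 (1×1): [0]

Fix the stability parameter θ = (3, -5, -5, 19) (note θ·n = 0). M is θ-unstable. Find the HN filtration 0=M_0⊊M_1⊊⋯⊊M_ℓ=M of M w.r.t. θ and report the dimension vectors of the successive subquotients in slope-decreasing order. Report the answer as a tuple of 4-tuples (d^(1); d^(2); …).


Interval decomposition of M: I[1,1], I[1,3], I[2,2]^3, I[4,4].
HN type (ℓ=4): μ^(1)=19; μ^(2)=3; μ^(3)=-7/3; μ^(4)=-5

((0, 0, 0, 1); (1, 0, 0, 0); (1, 1, 1, 0); (0, 3, 0, 0))


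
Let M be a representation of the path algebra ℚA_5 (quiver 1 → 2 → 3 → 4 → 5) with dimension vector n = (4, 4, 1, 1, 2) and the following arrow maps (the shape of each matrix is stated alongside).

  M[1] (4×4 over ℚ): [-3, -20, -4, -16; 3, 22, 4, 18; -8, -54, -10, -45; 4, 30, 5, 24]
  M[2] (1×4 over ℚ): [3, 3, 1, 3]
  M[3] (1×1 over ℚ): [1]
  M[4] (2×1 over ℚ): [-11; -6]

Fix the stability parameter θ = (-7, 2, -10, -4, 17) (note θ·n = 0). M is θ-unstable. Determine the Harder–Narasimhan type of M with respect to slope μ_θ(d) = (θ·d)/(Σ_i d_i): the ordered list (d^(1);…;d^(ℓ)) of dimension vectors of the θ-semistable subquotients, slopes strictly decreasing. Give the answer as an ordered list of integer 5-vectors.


Barcode: M ≅ I[1,2]^3, I[1,5], I[5,5]. HN layers by μ_θ (4 steps, strictly decreasing):
  μ^(1)=17; μ^(2)=2; μ^(3)=-4; μ^(4)=-7

((0, 0, 0, 0, 2); (0, 3, 0, 0, 0); (0, 1, 1, 1, 0); (4, 0, 0, 0, 0))


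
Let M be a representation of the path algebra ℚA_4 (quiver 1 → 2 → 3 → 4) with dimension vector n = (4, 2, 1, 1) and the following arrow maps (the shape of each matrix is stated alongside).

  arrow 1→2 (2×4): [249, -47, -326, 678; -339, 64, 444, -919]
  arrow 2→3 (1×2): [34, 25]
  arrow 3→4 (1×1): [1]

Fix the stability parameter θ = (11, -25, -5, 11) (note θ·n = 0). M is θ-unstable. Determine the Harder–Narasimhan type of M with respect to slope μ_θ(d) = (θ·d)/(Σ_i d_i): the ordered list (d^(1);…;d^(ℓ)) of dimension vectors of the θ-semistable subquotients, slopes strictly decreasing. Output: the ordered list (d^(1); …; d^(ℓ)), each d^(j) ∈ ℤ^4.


Interval decomposition of M: I[1,1]^2, I[1,2], I[1,4].
HN type (ℓ=3): μ^(1)=11; μ^(2)=-5; μ^(3)=-7

((2, 0, 0, 1); (0, 0, 1, 0); (2, 2, 0, 0))


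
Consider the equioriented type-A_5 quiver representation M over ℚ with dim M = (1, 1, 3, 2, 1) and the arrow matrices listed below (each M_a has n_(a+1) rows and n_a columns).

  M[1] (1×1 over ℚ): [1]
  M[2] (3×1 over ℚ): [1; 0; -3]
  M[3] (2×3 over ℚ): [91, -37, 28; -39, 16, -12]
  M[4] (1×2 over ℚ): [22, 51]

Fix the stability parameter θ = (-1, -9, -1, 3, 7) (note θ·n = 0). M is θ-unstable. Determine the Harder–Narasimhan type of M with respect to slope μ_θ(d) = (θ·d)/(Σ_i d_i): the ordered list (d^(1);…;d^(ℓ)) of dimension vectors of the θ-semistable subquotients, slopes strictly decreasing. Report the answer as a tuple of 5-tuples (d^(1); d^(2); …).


Via rank(M_{q-1}∘⋯∘M_p): M ≅ I[1,5], I[3,3], I[3,4].
μ_θ-semistable layers: μ^(1)=7; μ^(2)=3; μ^(3)=-1; μ^(4)=-5

((0, 0, 0, 0, 1); (0, 0, 0, 2, 0); (0, 0, 3, 0, 0); (1, 1, 0, 0, 0))


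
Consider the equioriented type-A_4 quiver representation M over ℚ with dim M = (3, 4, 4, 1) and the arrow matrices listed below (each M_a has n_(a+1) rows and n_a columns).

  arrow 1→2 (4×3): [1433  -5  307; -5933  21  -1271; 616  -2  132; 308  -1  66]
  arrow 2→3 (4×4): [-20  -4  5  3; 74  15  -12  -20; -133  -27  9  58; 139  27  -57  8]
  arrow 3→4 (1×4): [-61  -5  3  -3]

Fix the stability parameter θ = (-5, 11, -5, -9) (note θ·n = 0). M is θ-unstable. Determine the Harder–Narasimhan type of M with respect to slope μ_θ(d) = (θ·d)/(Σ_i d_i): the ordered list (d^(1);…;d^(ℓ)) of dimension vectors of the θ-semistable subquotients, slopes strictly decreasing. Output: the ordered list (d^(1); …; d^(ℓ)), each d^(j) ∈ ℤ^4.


Via rank(M_{q-1}∘⋯∘M_p): M ≅ I[1,1], I[1,3], I[1,4], I[2,2], I[2,3], I[3,3].
μ_θ-semistable layers: μ^(1)=11; μ^(2)=3; μ^(3)=-1; μ^(4)=-5

((0, 1, 0, 0); (0, 2, 2, 0); (0, 1, 1, 1); (3, 0, 1, 0))


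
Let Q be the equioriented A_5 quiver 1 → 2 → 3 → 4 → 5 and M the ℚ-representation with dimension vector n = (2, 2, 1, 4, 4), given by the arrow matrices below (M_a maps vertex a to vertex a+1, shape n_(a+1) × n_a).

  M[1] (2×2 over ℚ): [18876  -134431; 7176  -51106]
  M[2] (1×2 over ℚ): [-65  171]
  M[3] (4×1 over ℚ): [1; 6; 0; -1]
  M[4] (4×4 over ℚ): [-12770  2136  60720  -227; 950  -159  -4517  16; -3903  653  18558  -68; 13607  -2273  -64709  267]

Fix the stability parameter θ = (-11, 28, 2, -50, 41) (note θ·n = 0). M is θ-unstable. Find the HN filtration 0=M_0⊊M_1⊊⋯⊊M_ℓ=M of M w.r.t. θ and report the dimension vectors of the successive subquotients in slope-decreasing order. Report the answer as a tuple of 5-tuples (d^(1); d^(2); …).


Barcode: M ≅ I[1,1], I[1,5], I[2,2], I[4,5]^3. HN layers by μ_θ (5 steps, strictly decreasing):
  μ^(1)=41; μ^(2)=28; μ^(3)=-20/3; μ^(4)=-11; μ^(5)=-50

((0, 0, 0, 0, 4); (0, 1, 0, 0, 0); (0, 1, 1, 1, 0); (2, 0, 0, 0, 0); (0, 0, 0, 3, 0))


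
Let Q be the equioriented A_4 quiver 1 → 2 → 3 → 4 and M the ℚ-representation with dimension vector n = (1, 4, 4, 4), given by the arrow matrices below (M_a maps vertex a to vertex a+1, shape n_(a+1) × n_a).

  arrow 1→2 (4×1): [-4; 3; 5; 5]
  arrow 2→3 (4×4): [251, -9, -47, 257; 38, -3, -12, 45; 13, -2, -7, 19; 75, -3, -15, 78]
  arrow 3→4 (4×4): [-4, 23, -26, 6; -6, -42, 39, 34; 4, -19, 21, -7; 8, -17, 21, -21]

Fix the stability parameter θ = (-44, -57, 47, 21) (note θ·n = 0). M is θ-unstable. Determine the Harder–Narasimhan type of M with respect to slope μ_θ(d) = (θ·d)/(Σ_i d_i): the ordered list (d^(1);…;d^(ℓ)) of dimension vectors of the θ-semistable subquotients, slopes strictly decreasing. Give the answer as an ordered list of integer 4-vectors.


Via rank(M_{q-1}∘⋯∘M_p): M ≅ I[1,3], I[2,2], I[2,4]^2, I[3,4], I[4,4].
μ_θ-semistable layers: μ^(1)=47; μ^(2)=34; μ^(3)=21; μ^(4)=-101/2; μ^(5)=-57

((0, 0, 1, 0); (0, 0, 3, 3); (0, 0, 0, 1); (1, 1, 0, 0); (0, 3, 0, 0))


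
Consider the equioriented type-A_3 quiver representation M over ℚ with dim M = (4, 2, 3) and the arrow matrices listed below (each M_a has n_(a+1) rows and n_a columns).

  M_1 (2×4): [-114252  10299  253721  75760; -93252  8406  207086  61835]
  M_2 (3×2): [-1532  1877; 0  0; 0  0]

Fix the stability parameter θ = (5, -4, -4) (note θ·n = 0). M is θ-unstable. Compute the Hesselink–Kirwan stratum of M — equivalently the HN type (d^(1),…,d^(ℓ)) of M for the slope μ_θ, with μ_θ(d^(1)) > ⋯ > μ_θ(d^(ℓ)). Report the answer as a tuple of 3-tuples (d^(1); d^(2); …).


Via rank(M_{q-1}∘⋯∘M_p): M ≅ I[1,1]^2, I[1,2], I[1,3], I[3,3]^2.
μ_θ-semistable layers: μ^(1)=5; μ^(2)=1/2; μ^(3)=-1; μ^(4)=-4

((2, 0, 0); (1, 1, 0); (1, 1, 1); (0, 0, 2))


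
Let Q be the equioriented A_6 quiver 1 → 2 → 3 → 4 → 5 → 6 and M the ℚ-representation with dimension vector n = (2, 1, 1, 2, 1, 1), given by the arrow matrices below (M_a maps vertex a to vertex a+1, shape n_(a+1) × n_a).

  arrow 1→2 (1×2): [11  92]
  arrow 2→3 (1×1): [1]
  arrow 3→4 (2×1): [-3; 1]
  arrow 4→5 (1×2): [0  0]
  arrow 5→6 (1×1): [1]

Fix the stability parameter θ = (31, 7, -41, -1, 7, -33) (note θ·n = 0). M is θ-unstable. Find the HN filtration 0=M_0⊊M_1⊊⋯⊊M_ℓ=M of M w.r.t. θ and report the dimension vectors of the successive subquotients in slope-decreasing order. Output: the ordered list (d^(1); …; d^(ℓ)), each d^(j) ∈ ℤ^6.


Via rank(M_{q-1}∘⋯∘M_p): M ≅ I[1,1], I[1,4], I[4,4], I[5,6].
μ_θ-semistable layers: μ^(1)=31; μ^(2)=-1; μ^(3)=-13

((1, 0, 0, 0, 0, 0); (1, 1, 1, 2, 0, 0); (0, 0, 0, 0, 1, 1))


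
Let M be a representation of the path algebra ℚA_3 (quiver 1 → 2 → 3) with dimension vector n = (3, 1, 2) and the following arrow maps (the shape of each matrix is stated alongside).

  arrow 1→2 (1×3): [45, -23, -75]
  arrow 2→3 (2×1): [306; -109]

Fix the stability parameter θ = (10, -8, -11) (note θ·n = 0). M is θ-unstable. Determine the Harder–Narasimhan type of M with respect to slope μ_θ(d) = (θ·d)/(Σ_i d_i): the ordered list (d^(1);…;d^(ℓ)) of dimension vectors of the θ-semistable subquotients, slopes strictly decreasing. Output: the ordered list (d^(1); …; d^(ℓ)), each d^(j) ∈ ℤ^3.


Interval decomposition of M: I[1,1]^2, I[1,3], I[3,3].
HN type (ℓ=3): μ^(1)=10; μ^(2)=-3; μ^(3)=-11

((2, 0, 0); (1, 1, 1); (0, 0, 1))


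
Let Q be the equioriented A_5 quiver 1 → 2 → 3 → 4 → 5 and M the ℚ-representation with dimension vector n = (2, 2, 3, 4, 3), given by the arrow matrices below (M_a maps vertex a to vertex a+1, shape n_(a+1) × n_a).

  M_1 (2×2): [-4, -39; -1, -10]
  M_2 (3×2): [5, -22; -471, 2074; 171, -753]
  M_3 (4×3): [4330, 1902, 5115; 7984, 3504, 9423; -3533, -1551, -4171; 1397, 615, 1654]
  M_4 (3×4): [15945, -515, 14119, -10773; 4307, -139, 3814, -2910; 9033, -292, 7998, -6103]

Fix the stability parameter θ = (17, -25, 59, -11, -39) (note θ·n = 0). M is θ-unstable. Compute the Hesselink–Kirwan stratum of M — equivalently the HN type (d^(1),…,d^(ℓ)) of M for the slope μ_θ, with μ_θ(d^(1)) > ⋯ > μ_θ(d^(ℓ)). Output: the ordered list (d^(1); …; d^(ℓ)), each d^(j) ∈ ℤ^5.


Barcode: M ≅ I[1,3], I[1,5], I[3,5], I[4,4], I[4,5]. HN layers by μ_θ (5 steps, strictly decreasing):
  μ^(1)=59; μ^(2)=3; μ^(3)=-4; μ^(4)=-11; μ^(5)=-25

((0, 0, 1, 0, 0); (0, 0, 2, 2, 2); (2, 2, 0, 0, 0); (0, 0, 0, 1, 0); (0, 0, 0, 1, 1))


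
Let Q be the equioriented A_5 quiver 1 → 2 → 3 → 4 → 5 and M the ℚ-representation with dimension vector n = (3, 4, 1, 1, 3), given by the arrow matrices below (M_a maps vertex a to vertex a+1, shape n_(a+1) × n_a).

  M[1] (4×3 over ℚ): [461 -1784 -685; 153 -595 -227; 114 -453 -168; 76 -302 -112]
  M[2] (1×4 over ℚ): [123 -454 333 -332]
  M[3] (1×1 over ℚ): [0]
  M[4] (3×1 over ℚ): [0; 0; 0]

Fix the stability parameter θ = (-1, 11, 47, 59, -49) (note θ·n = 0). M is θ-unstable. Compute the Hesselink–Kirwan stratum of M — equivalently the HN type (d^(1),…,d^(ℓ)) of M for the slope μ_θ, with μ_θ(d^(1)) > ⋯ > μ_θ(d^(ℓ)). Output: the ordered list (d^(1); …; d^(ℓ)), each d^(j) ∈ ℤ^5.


Barcode: M ≅ I[1,1], I[1,2], I[1,3], I[2,2]^2, I[4,4], I[5,5]^3. HN layers by μ_θ (5 steps, strictly decreasing):
  μ^(1)=59; μ^(2)=47; μ^(3)=11; μ^(4)=-1; μ^(5)=-49

((0, 0, 0, 1, 0); (0, 0, 1, 0, 0); (0, 4, 0, 0, 0); (3, 0, 0, 0, 0); (0, 0, 0, 0, 3))


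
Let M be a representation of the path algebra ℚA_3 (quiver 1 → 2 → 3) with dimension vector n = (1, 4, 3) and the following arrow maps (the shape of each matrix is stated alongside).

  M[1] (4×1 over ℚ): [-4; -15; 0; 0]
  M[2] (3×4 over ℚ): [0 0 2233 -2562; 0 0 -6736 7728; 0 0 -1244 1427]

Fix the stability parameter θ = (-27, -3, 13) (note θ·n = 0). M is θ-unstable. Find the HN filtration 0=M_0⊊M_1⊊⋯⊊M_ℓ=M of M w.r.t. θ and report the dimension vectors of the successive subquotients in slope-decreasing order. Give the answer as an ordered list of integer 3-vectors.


Barcode: M ≅ I[1,2], I[2,2], I[2,3]^2, I[3,3]. HN layers by μ_θ (3 steps, strictly decreasing):
  μ^(1)=13; μ^(2)=-3; μ^(3)=-27

((0, 0, 3); (0, 4, 0); (1, 0, 0))


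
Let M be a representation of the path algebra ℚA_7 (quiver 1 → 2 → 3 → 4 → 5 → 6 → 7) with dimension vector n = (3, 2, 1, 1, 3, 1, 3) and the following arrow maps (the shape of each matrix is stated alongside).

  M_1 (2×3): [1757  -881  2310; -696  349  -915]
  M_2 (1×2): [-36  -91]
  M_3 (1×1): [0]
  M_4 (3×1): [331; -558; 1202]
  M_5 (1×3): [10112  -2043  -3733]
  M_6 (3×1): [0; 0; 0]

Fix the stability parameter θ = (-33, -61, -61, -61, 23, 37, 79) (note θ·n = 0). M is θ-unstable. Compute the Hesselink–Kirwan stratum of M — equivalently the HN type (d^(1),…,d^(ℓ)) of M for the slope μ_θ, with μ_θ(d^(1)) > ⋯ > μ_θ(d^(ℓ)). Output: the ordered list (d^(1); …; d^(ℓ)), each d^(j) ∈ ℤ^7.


Interval decomposition of M: I[1,1], I[1,2], I[1,3], I[4,5], I[5,5], I[5,6], I[7,7]^3.
HN type (ℓ=7): μ^(1)=79; μ^(2)=37; μ^(3)=23; μ^(4)=-33; μ^(5)=-47; μ^(6)=-155/3; μ^(7)=-61

((0, 0, 0, 0, 0, 0, 3); (0, 0, 0, 0, 0, 1, 0); (0, 0, 0, 0, 3, 0, 0); (1, 0, 0, 0, 0, 0, 0); (1, 1, 0, 0, 0, 0, 0); (1, 1, 1, 0, 0, 0, 0); (0, 0, 0, 1, 0, 0, 0))


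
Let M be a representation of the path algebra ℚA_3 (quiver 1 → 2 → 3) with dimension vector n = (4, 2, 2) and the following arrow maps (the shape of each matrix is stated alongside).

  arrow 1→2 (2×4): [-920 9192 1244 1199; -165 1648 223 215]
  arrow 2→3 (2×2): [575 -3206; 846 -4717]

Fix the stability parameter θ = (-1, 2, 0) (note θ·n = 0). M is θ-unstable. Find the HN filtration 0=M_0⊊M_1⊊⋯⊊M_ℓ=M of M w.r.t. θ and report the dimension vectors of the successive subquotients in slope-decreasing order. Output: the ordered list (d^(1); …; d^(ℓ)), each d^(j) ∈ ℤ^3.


Interval decomposition of M: I[1,1]^2, I[1,3]^2.
HN type (ℓ=2): μ^(1)=1; μ^(2)=-1

((0, 2, 2); (4, 0, 0))


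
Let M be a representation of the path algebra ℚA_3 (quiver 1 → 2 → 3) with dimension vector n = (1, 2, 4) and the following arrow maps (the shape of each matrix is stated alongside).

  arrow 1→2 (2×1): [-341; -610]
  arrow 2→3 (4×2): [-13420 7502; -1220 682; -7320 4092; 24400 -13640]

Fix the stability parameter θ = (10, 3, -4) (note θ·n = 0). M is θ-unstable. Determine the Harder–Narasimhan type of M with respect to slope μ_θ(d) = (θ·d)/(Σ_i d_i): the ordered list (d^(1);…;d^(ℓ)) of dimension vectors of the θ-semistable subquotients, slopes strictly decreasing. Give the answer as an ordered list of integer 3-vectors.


Via rank(M_{q-1}∘⋯∘M_p): M ≅ I[1,2], I[2,3], I[3,3]^3.
μ_θ-semistable layers: μ^(1)=13/2; μ^(2)=-1/2; μ^(3)=-4

((1, 1, 0); (0, 1, 1); (0, 0, 3))


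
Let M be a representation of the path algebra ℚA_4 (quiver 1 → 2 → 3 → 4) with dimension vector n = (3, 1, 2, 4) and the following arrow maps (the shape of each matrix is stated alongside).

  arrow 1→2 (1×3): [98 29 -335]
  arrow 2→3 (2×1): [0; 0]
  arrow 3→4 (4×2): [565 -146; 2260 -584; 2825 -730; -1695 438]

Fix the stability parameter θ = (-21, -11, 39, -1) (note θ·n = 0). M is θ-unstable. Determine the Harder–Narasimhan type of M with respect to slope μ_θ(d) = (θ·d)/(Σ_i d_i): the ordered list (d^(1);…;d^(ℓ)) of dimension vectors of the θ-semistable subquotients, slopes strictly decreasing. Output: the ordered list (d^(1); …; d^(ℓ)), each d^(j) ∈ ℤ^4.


Barcode: M ≅ I[1,1]^2, I[1,2], I[3,3], I[3,4], I[4,4]^3. HN layers by μ_θ (5 steps, strictly decreasing):
  μ^(1)=39; μ^(2)=19; μ^(3)=-1; μ^(4)=-11; μ^(5)=-21

((0, 0, 1, 0); (0, 0, 1, 1); (0, 0, 0, 3); (0, 1, 0, 0); (3, 0, 0, 0))


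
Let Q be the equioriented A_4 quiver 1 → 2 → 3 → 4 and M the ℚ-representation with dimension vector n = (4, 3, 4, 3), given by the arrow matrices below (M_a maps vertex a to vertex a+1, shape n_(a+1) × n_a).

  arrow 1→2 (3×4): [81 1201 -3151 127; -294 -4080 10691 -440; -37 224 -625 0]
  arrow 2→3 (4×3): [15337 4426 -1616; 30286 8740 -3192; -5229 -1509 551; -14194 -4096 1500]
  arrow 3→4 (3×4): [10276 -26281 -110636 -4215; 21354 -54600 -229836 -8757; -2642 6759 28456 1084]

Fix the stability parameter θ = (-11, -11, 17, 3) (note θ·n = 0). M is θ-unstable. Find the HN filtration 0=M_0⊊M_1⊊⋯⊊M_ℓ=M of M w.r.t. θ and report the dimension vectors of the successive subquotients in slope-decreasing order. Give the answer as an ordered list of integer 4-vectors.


Interval decomposition of M: I[1,1], I[1,2], I[1,3]^2, I[3,4]^2, I[4,4].
HN type (ℓ=4): μ^(1)=17; μ^(2)=10; μ^(3)=3; μ^(4)=-11

((0, 0, 2, 0); (0, 0, 2, 2); (0, 0, 0, 1); (4, 3, 0, 0))


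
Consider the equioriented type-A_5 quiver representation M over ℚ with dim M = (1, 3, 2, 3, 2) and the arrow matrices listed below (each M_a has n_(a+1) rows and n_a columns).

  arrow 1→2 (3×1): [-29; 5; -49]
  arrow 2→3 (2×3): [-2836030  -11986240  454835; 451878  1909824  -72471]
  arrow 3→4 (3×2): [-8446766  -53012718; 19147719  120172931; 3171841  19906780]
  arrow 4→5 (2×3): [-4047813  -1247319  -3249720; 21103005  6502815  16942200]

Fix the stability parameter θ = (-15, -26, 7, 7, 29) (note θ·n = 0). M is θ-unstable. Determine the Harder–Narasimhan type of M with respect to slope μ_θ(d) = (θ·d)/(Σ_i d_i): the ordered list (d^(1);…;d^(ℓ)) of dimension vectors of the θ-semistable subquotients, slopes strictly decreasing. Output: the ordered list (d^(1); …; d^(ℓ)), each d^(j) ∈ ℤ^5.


Interval decomposition of M: I[1,4], I[2,2]^2, I[3,5], I[4,4], I[5,5].
HN type (ℓ=4): μ^(1)=29; μ^(2)=7; μ^(3)=-41/2; μ^(4)=-26

((0, 0, 0, 0, 2); (0, 0, 2, 3, 0); (1, 1, 0, 0, 0); (0, 2, 0, 0, 0))


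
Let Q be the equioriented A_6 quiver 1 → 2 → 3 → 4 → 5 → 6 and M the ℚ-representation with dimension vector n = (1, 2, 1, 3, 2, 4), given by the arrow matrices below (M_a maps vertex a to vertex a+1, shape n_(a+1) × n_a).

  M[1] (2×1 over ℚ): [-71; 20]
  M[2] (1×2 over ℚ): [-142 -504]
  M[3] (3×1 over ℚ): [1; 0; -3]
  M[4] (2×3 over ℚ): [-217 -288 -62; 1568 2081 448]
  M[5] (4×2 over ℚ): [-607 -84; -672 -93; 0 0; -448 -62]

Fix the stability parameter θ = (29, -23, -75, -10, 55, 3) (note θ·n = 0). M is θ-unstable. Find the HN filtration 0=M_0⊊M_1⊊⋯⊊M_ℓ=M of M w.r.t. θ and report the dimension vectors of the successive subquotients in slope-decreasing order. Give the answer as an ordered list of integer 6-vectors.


Via rank(M_{q-1}∘⋯∘M_p): M ≅ I[1,6], I[2,2], I[4,4], I[4,6], I[6,6]^2.
μ_θ-semistable layers: μ^(1)=29; μ^(2)=3; μ^(3)=-10; μ^(4)=-23

((0, 0, 0, 0, 2, 2); (0, 0, 0, 0, 0, 2); (0, 0, 0, 3, 0, 0); (1, 2, 1, 0, 0, 0))


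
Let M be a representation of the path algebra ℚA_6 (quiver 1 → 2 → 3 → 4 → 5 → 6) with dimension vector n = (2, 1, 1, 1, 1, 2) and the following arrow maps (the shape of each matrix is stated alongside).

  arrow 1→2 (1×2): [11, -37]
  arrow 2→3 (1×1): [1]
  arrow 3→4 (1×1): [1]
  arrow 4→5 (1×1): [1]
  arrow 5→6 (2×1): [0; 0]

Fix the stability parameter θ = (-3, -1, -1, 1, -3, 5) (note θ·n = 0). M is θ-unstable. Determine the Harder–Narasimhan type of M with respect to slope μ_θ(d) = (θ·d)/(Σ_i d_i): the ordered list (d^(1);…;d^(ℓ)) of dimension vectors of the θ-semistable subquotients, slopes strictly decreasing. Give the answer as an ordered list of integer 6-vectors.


Barcode: M ≅ I[1,1], I[1,5], I[6,6]^2. HN layers by μ_θ (3 steps, strictly decreasing):
  μ^(1)=5; μ^(2)=-1; μ^(3)=-3

((0, 0, 0, 0, 0, 2); (0, 1, 1, 1, 1, 0); (2, 0, 0, 0, 0, 0))


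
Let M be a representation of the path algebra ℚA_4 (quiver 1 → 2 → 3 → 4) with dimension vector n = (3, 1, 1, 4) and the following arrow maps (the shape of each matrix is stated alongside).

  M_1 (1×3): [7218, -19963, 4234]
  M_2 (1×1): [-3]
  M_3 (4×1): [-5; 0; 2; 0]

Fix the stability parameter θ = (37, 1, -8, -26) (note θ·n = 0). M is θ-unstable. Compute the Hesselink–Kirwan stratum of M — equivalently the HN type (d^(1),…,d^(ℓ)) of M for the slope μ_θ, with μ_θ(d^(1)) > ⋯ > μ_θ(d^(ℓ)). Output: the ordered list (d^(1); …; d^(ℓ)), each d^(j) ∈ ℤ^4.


Barcode: M ≅ I[1,1]^2, I[1,4], I[4,4]^3. HN layers by μ_θ (3 steps, strictly decreasing):
  μ^(1)=37; μ^(2)=1; μ^(3)=-26

((2, 0, 0, 0); (1, 1, 1, 1); (0, 0, 0, 3))


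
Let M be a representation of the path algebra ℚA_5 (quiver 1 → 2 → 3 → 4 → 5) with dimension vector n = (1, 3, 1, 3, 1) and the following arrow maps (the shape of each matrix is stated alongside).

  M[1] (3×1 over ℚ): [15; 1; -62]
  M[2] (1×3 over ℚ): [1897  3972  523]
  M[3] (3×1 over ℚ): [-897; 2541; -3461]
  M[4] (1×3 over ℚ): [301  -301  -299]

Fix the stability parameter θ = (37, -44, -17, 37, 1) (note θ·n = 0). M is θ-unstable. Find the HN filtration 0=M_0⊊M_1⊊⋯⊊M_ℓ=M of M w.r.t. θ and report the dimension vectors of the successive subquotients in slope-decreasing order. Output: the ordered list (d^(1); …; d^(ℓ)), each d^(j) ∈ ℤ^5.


Barcode: M ≅ I[1,5], I[2,2]^2, I[4,4]^2. HN layers by μ_θ (4 steps, strictly decreasing):
  μ^(1)=37; μ^(2)=19; μ^(3)=-8; μ^(4)=-44

((0, 0, 0, 2, 0); (0, 0, 0, 1, 1); (1, 1, 1, 0, 0); (0, 2, 0, 0, 0))


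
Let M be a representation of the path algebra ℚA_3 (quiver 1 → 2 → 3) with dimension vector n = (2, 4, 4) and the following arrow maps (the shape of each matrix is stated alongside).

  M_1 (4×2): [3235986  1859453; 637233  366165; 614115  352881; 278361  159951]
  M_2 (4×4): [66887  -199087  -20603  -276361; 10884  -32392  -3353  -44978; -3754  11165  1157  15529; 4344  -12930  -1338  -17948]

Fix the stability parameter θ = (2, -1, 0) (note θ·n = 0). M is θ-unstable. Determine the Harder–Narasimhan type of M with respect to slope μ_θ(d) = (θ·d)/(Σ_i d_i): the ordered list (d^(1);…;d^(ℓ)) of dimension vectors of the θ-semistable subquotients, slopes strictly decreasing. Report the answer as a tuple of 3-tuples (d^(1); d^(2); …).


Via rank(M_{q-1}∘⋯∘M_p): M ≅ I[1,3]^2, I[2,3]^2.
μ_θ-semistable layers: μ^(1)=1/3; μ^(2)=0; μ^(3)=-1

((2, 2, 2); (0, 0, 2); (0, 2, 0))


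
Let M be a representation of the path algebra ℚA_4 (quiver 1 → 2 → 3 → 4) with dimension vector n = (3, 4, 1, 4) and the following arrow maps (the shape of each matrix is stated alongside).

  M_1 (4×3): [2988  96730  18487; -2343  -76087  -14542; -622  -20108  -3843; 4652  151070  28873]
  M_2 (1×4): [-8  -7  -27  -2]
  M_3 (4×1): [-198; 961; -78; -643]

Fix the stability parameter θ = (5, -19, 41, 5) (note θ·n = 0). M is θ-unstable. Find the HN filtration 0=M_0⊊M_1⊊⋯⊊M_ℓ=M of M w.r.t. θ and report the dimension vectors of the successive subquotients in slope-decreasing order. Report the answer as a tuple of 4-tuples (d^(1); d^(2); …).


Barcode: M ≅ I[1,1], I[1,2], I[1,4], I[2,2]^2, I[4,4]^3. HN layers by μ_θ (4 steps, strictly decreasing):
  μ^(1)=23; μ^(2)=5; μ^(3)=-7; μ^(4)=-19

((0, 0, 1, 1); (1, 0, 0, 3); (2, 2, 0, 0); (0, 2, 0, 0))


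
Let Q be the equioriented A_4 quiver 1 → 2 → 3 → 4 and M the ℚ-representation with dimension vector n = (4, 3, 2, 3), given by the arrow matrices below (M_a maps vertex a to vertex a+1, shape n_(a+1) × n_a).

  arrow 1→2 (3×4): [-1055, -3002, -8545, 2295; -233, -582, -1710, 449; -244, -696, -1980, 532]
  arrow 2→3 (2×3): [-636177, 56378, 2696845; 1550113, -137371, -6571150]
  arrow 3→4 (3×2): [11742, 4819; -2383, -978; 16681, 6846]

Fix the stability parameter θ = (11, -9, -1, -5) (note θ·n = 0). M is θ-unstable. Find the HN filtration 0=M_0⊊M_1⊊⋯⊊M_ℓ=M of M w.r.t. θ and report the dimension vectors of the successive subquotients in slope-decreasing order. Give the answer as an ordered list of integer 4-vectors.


Barcode: M ≅ I[1,1]^2, I[1,4]^2, I[2,2], I[4,4]. HN layers by μ_θ (4 steps, strictly decreasing):
  μ^(1)=11; μ^(2)=-1; μ^(3)=-5; μ^(4)=-9

((2, 0, 0, 0); (2, 2, 2, 2); (0, 0, 0, 1); (0, 1, 0, 0))


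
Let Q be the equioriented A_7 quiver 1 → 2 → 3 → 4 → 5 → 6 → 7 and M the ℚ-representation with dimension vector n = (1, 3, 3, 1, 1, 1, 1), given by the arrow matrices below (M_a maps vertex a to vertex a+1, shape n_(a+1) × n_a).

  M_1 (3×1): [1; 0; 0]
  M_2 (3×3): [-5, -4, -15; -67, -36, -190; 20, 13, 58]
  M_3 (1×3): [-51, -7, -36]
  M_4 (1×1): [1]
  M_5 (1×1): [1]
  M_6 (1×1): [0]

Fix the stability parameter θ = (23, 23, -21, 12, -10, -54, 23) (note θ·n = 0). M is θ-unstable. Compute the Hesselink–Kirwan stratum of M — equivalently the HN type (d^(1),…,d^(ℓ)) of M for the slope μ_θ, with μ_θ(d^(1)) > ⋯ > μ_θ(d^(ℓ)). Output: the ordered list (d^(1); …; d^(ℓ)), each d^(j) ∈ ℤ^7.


Barcode: M ≅ I[1,6], I[2,3]^2, I[7,7]. HN layers by μ_θ (3 steps, strictly decreasing):
  μ^(1)=23; μ^(2)=1; μ^(3)=-9/2

((0, 0, 0, 0, 0, 0, 1); (0, 2, 2, 0, 0, 0, 0); (1, 1, 1, 1, 1, 1, 0))
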